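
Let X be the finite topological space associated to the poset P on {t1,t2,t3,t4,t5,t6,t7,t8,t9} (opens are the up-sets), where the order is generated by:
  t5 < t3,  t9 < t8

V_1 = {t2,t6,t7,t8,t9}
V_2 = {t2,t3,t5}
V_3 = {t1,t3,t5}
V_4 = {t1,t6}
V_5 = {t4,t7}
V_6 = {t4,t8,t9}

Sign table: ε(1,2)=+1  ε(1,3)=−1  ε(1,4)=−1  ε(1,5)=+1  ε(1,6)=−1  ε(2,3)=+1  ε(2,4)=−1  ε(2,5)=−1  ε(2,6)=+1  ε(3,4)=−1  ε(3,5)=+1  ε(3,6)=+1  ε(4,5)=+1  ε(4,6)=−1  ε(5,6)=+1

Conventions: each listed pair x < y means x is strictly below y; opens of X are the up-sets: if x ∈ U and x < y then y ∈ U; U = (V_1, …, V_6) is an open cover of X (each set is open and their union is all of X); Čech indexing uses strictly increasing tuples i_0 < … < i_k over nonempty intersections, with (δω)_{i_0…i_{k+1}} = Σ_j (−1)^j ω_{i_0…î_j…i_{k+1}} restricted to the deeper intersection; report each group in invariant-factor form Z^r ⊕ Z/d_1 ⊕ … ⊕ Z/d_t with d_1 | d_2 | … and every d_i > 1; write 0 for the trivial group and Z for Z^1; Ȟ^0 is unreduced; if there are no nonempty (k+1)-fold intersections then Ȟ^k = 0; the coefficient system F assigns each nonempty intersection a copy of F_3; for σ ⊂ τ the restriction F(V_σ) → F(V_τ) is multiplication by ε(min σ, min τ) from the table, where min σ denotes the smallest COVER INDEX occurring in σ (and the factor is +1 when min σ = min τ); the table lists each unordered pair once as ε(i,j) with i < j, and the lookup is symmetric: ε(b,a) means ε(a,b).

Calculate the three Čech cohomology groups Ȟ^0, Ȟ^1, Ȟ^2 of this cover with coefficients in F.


Ȟ^0(U;F) ≅ 0, Ȟ^1(U;F) ≅ Z/3 and Ȟ^2(U;F) ≅ 0

nonempty intersections:
  V12={t2} V14={t6} V15={t7} V16={t8,t9} V23={t3,t5} V34={t1} V56={t4}
C dims 6,7; δ0: rk_F3 6
Ȟ^0: (6−6)−0=0 ⇒ 0
Ȟ^1: (7−0)−6=1 ⇒ Z/3
Ȟ^2: (0−0)−0=0 ⇒ 0


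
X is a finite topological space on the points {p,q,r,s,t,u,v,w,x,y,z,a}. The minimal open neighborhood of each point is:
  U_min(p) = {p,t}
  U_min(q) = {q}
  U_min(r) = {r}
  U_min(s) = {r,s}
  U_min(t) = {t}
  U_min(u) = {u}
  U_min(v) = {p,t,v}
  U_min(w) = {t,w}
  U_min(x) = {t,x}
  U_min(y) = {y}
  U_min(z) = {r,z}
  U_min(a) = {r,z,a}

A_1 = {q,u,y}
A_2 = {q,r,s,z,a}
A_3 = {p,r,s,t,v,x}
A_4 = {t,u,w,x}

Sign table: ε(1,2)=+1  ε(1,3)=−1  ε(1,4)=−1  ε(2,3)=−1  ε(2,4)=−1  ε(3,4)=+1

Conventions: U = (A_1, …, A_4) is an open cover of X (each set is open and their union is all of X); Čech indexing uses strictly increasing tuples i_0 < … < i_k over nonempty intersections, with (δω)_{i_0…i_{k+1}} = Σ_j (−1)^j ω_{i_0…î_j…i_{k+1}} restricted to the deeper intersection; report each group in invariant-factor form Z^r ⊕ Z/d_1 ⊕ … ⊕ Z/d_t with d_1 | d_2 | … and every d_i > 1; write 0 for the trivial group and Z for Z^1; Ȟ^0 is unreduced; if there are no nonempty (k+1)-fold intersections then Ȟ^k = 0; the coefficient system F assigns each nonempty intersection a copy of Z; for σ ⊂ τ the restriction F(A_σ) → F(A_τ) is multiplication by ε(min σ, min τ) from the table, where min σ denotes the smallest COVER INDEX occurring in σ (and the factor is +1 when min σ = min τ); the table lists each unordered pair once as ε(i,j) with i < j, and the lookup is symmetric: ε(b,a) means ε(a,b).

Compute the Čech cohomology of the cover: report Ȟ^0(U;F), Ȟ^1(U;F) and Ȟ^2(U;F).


nonempty overlaps:
  A12={q} A14={u} A23={r,s} A34={t,x}
C dims 4,4; δ0: rk 3, SNF 1^3
degree 0: 4−3−0 = 1 → Ȟ^0 ≅ Z
degree 1: 4−0−3 = 1 → Ȟ^1 ≅ Z
degree 2: 0−0−0 = 0 → Ȟ^2 ≅ 0

Ȟ^0 ≅ Z; Ȟ^1 ≅ Z; Ȟ^2 ≅ 0


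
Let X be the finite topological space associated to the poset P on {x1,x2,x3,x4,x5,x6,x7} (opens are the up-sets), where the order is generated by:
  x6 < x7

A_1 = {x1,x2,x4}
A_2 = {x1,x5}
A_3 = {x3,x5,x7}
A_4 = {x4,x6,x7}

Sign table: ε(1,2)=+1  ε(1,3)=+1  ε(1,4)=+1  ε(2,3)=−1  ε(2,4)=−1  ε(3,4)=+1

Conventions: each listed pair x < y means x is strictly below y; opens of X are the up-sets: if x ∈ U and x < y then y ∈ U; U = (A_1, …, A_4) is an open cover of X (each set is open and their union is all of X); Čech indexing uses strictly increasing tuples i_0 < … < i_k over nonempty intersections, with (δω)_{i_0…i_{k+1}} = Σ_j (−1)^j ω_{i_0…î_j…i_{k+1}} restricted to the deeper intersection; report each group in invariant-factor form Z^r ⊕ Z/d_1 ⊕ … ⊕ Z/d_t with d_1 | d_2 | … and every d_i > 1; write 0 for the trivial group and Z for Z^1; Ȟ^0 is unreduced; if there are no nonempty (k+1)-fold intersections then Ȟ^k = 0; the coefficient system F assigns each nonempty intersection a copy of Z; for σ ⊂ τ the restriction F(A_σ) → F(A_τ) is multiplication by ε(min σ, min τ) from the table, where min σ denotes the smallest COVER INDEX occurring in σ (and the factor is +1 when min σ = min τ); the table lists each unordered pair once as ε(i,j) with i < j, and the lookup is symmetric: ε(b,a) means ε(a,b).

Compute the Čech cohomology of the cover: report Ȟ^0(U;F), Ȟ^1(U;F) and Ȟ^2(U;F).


Ȟ^0 ≅ 0; Ȟ^1 ≅ Z/2; Ȟ^2 ≅ 0

nerve of the cover:
  A12={x1} A14={x4} A23={x5} A34={x7}
C dims 4,4; δ0: rk 4, SNF 1^3·2
Ȟ^0 = (4 − 4) − 0 = 0, so Ȟ^0 ≅ 0
Ȟ^1 = (4 − 0) − 4 = 0 plus torsion [2], so Ȟ^1 ≅ Z/2
Ȟ^2 = (0 − 0) − 0 = 0, so Ȟ^2 ≅ 0


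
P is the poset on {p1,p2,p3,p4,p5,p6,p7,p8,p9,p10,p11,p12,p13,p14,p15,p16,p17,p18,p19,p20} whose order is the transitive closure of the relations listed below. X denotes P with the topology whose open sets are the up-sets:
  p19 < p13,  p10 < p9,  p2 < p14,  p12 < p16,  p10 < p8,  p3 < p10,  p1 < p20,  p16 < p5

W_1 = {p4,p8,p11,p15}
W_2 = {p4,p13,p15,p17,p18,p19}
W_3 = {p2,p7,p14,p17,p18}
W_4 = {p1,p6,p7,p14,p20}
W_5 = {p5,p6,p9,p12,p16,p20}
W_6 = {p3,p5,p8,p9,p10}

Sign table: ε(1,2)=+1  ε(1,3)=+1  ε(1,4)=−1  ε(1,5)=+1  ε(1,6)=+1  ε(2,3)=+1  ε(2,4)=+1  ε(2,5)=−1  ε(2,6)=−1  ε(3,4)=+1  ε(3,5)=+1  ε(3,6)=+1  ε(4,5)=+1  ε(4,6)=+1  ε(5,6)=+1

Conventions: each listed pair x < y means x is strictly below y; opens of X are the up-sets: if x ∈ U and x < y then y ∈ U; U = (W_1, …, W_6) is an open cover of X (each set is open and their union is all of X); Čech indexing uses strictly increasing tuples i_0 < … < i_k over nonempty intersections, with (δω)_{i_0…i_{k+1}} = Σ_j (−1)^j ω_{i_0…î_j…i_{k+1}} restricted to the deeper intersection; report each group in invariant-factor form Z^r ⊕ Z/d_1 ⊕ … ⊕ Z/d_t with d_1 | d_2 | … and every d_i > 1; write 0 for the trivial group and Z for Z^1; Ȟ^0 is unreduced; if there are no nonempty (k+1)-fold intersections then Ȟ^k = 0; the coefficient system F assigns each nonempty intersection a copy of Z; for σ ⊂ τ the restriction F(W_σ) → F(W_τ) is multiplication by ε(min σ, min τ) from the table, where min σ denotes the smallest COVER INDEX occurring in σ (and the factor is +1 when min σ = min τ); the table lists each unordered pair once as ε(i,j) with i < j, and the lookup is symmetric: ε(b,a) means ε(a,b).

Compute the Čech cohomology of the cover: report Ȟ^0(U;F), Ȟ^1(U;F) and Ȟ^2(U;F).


Ȟ^0(U;F) ≅ Z, Ȟ^1(U;F) ≅ Z, Ȟ^2(U;F) ≅ 0

nerve of the cover:
  W12={p4,p15} W16={p8} W23={p17,p18} W34={p7,p14} W45={p6,p20} W56={p5,p9}
C dims 6,6; δ0: rk 5, SNF 1^5
Ȟ^0 = (6 − 5) − 0 = 1, so Ȟ^0 ≅ Z
Ȟ^1 = (6 − 0) − 5 = 1, so Ȟ^1 ≅ Z
Ȟ^2 = (0 − 0) − 0 = 0, so Ȟ^2 ≅ 0


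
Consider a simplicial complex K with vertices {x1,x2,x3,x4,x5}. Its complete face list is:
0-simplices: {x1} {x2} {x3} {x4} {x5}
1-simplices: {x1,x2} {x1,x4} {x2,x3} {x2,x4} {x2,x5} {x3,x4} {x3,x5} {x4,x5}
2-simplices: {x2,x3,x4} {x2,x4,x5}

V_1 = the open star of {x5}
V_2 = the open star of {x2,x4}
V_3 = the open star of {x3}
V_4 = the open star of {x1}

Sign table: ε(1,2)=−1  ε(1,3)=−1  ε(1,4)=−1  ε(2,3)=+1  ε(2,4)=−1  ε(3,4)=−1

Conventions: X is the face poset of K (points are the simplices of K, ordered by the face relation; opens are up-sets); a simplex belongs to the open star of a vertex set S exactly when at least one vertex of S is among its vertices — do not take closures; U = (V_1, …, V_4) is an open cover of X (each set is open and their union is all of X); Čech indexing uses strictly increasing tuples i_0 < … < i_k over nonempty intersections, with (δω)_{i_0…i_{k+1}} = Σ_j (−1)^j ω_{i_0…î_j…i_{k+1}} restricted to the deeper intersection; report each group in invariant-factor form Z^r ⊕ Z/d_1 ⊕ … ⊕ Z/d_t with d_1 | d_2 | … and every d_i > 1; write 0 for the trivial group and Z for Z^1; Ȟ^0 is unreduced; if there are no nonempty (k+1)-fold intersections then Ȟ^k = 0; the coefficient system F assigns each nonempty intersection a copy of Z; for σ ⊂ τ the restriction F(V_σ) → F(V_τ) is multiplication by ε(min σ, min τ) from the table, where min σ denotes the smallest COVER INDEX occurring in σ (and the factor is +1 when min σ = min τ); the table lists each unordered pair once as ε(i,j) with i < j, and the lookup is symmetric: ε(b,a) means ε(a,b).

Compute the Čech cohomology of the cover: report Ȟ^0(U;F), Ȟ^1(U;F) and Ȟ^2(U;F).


nerve simplices:
  V1={{x5},{x2,x5},{x3,x5},{x4,x5},{x2,x4,x5}} V2={{x2},{x4},{x1,x2},{x1,x4},{x2,x3},{x2,x4},{x2,x5},{x3,x4},{x4,x5},{x2,x3,x4},{x2,x4,x5}} V3={{x3},{x2,x3},{x3,x4},{x3,x5},{x2,x3,x4}} V4={{x1},{x1,x2},{x1,x4}}
  V12={{x2,x5},{x4,x5},{x2,x4,x5}} V13={{x3,x5}} V23={{x2,x3},{x3,x4},{x2,x3,x4}} V24={{x1,x2},{x1,x4}}
C dims 4,4; δ0: rk 3, SNF 1^3
degree 0: 4−3−0 = 1 → Ȟ^0 ≅ Z
degree 1: 4−0−3 = 1 → Ȟ^1 ≅ Z
degree 2: 0−0−0 = 0 → Ȟ^2 ≅ 0

Ȟ^0 ≅ Z,  Ȟ^1 ≅ Z,  Ȟ^2 ≅ 0


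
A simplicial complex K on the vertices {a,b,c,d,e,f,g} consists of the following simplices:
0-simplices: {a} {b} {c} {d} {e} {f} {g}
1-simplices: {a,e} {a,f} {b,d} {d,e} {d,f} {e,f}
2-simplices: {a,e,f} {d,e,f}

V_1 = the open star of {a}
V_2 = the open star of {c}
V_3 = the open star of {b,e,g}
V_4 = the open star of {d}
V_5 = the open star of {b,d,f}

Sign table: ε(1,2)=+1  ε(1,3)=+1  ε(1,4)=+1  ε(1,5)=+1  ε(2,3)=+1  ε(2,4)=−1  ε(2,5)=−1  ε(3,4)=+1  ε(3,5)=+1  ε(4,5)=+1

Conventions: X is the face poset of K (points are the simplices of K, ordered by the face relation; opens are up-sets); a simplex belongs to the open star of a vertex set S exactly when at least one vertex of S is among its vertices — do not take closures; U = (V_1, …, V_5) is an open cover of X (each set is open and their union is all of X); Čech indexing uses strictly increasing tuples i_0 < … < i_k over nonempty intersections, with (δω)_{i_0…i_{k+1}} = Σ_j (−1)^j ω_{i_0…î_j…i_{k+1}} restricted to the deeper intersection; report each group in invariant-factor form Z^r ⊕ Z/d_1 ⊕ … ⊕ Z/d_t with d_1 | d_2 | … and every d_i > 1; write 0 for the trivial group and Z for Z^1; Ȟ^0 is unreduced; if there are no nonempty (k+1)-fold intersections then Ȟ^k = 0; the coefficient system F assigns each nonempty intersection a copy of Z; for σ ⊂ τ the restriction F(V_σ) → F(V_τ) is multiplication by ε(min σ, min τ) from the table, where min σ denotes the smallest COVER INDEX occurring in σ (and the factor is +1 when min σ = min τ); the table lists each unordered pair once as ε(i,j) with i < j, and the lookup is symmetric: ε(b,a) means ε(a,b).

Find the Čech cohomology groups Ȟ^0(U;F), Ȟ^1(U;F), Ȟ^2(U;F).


Ȟ^0(U;F) ≅ Z^2, Ȟ^1(U;F) ≅ 0 and Ȟ^2(U;F) ≅ 0

nonempty overlaps:
  V1={{a},{a,e},{a,f},{a,e,f}} V2={{c}} V3={{b},{e},{g},{a,e},{b,d},{d,e},{e,f},{a,e,f},{d,e,f}} V4={{d},{b,d},{d,e},{d,f},{d,e,f}} V5={{b},{d},{f},{a,f},{b,d},{d,e},{d,f},{e,f},{a,e,f},{d,e,f}}
  V13={{a,e},{a,e,f}} V15={{a,f},{a,e,f}} V34={{b,d},{d,e},{d,e,f}} V35={{b},{b,d},{d,e},{e,f},{a,e,f},{d,e,f}} V45={{d},{b,d},{d,e},{d,f},{d,e,f}}
  V135={{a,e,f}} V345={{b,d},{d,e},{d,e,f}}
C dims 5,5,2; δ0: rk 3, SNF 1^3; δ1: rk 2, SNF 1^2
degree 0: 5−3−0 = 2 → Ȟ^0 ≅ Z^2
degree 1: 5−2−3 = 0 → Ȟ^1 ≅ 0
degree 2: 2−0−2 = 0 → Ȟ^2 ≅ 0


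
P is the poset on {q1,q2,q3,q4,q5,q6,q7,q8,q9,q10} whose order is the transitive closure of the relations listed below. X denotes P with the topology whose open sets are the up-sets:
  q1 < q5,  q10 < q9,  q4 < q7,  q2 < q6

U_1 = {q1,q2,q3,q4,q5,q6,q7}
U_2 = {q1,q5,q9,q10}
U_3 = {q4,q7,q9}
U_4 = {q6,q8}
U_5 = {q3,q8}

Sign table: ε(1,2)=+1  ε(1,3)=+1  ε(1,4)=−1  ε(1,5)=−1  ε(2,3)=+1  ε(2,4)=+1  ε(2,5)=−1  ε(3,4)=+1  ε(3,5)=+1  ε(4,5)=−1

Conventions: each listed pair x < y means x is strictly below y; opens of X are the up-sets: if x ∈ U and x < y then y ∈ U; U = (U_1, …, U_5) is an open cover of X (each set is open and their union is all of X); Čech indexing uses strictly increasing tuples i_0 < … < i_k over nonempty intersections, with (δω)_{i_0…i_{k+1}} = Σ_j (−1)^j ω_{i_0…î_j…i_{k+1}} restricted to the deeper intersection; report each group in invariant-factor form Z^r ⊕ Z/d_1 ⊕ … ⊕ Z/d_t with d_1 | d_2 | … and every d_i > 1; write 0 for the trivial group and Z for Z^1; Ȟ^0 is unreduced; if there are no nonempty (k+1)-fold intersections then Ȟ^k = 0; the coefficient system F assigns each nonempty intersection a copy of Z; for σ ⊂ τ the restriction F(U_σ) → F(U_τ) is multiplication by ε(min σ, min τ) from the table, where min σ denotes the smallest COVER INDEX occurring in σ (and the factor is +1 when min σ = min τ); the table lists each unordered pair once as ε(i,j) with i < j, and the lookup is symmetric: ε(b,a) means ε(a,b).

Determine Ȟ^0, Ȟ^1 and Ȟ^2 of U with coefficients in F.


nonempty overlaps:
  U12={q1,q5} U13={q4,q7} U14={q6} U15={q3} U23={q9} U45={q8}
C dims 5,6; δ0: rk 5, SNF 1^4·2
degree 0: 5−5−0 = 0 → Ȟ^0 ≅ 0
degree 1: 6−0−5 = 1 plus torsion [2] → Ȟ^1 ≅ Z ⊕ Z/2
degree 2: 0−0−0 = 0 → Ȟ^2 ≅ 0

Ȟ^0 = 0,  Ȟ^1 = Z ⊕ Z/2,  Ȟ^2 = 0


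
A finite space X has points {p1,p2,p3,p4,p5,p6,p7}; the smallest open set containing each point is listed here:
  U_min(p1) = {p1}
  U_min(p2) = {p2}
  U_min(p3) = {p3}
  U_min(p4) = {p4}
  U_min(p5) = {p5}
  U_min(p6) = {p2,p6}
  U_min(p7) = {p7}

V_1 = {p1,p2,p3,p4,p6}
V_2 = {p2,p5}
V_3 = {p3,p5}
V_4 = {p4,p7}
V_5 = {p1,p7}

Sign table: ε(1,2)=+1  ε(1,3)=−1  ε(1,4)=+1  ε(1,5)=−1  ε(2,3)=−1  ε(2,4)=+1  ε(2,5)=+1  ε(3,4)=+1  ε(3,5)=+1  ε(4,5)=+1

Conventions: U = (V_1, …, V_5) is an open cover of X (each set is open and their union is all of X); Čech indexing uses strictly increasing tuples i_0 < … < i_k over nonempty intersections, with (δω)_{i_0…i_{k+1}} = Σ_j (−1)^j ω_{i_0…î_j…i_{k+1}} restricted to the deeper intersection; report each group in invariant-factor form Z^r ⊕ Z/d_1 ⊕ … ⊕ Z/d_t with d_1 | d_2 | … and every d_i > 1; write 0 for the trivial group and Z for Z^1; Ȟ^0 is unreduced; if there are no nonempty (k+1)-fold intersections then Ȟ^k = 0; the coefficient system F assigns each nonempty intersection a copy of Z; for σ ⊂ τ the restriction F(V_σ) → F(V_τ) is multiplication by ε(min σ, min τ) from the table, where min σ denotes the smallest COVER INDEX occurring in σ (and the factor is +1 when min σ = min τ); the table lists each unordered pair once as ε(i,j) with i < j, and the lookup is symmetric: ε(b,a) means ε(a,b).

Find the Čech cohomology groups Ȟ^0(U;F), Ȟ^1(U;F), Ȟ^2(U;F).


Ȟ^0(U;F) ≅ 0, Ȟ^1(U;F) ≅ Z ⊕ Z/2, Ȟ^2(U;F) ≅ 0

nonempty intersections:
  V12={p2} V13={p3} V14={p4} V15={p1} V23={p5} V45={p7}
C dims 5,6; δ0: rk 5, SNF 1^4·2
Ȟ^0: (5−5)−0=0 ⇒ 0
Ȟ^1: (6−0)−5=1 plus torsion [2] ⇒ Z ⊕ Z/2
Ȟ^2: (0−0)−0=0 ⇒ 0


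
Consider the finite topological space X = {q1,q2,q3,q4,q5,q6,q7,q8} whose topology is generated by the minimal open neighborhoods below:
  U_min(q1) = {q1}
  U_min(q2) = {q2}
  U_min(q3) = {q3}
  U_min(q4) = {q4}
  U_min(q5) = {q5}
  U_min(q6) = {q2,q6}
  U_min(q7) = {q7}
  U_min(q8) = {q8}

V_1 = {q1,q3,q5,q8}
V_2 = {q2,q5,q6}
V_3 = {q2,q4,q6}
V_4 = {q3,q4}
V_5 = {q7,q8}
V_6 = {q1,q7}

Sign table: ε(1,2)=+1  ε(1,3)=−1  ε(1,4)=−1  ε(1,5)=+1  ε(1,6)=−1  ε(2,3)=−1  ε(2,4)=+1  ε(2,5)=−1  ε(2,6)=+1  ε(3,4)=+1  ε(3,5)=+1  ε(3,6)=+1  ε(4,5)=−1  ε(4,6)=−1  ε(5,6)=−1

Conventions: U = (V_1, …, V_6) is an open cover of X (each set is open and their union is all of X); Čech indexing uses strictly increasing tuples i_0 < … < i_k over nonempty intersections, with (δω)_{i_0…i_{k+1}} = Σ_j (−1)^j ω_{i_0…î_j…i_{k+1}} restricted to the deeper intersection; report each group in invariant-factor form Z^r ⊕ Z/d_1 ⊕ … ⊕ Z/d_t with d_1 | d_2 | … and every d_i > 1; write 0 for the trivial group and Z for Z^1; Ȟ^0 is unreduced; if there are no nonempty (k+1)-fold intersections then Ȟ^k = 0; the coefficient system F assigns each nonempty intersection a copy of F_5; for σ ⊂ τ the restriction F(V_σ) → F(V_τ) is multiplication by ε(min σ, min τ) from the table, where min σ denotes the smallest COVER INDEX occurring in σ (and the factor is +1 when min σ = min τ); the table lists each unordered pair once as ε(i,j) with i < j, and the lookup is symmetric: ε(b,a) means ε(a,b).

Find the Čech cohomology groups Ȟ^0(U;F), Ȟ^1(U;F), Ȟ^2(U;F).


nonempty overlaps:
  V12={q5} V14={q3} V15={q8} V16={q1} V23={q2,q6} V34={q4} V56={q7}
C dims 6,7; δ0: rk_F5 5
degree 0: 6−5−0 = 1 → Ȟ^0 ≅ Z/5
degree 1: 7−0−5 = 2 → Ȟ^1 ≅ Z/5 ⊕ Z/5
degree 2: 0−0−0 = 0 → Ȟ^2 ≅ 0

Ȟ^0(U;F) ≅ Z/5,  Ȟ^1(U;F) ≅ Z/5 ⊕ Z/5,  Ȟ^2(U;F) ≅ 0


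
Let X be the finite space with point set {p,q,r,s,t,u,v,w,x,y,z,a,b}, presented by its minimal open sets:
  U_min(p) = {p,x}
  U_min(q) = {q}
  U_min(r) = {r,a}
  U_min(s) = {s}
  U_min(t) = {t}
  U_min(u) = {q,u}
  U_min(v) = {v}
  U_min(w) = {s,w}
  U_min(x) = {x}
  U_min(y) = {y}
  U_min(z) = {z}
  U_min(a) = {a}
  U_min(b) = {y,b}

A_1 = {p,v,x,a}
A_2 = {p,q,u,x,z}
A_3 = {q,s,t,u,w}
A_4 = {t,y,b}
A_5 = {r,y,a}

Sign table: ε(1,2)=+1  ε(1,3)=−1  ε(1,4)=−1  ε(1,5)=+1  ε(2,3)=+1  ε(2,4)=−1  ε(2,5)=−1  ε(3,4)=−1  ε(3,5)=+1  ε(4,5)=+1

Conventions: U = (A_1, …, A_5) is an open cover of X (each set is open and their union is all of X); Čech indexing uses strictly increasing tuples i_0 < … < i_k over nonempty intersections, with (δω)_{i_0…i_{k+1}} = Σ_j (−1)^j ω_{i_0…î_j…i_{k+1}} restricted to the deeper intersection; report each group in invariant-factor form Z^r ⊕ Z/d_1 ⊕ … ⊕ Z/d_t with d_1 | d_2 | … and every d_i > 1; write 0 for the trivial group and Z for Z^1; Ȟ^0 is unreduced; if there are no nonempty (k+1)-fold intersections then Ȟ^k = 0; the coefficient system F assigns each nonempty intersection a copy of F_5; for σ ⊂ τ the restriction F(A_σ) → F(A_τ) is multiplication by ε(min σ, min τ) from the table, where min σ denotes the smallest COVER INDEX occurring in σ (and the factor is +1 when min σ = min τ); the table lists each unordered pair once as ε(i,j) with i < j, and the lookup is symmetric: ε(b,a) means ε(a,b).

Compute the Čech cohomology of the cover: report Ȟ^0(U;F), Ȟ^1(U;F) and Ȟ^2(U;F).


nonempty overlaps:
  A12={p,x} A15={a} A23={q,u} A34={t} A45={y}
C dims 5,5; δ0: rk_F5 5
degree 0: 5−5−0 = 0 → Ȟ^0 ≅ 0
degree 1: 5−0−5 = 0 → Ȟ^1 ≅ 0
degree 2: 0−0−0 = 0 → Ȟ^2 ≅ 0

Ȟ^0(U;F) ≅ 0,  Ȟ^1(U;F) ≅ 0,  Ȟ^2(U;F) ≅ 0


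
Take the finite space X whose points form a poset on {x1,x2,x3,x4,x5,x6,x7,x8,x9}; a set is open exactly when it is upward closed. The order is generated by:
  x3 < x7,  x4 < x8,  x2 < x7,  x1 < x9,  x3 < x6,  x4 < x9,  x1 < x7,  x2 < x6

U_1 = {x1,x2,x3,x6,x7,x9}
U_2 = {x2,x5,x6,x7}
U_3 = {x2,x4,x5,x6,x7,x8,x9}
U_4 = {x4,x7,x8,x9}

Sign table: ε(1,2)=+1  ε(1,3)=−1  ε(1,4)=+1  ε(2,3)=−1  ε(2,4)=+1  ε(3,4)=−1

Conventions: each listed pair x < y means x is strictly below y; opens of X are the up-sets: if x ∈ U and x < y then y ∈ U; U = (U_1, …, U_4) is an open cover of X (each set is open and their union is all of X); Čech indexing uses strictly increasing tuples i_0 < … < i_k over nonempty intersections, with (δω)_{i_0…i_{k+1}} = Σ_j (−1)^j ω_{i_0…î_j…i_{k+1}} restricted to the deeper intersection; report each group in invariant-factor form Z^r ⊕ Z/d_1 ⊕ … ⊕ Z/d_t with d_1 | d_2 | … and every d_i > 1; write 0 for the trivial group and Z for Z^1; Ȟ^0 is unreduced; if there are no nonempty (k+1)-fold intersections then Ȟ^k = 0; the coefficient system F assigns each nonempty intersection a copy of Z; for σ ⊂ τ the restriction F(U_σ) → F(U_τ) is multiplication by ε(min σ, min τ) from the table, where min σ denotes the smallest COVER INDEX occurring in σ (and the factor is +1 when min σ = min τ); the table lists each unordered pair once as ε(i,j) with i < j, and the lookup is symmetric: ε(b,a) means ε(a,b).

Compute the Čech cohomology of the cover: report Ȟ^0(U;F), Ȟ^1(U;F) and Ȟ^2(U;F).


nerve of the cover:
  U12={x2,x6,x7} U13={x2,x6,x7,x9} U14={x7,x9} U23={x2,x5,x6,x7} U24={x7} U34={x4,x7,x8,x9}
  U123={x2,x6,x7} U124={x7} U134={x7,x9} U234={x7}
  U1234={x7}
C dims 4,6,4,1; δ0: rk 3, SNF 1^3; δ1: rk 3, SNF 1^3; δ2: rk 1, SNF 1^1
Ȟ^0 = (4 − 3) − 0 = 1, so Ȟ^0 ≅ Z
Ȟ^1 = (6 − 3) − 3 = 0, so Ȟ^1 ≅ 0
Ȟ^2 = (4 − 1) − 3 = 0, so Ȟ^2 ≅ 0

Ȟ^0 ≅ Z, Ȟ^1 ≅ 0, Ȟ^2 ≅ 0


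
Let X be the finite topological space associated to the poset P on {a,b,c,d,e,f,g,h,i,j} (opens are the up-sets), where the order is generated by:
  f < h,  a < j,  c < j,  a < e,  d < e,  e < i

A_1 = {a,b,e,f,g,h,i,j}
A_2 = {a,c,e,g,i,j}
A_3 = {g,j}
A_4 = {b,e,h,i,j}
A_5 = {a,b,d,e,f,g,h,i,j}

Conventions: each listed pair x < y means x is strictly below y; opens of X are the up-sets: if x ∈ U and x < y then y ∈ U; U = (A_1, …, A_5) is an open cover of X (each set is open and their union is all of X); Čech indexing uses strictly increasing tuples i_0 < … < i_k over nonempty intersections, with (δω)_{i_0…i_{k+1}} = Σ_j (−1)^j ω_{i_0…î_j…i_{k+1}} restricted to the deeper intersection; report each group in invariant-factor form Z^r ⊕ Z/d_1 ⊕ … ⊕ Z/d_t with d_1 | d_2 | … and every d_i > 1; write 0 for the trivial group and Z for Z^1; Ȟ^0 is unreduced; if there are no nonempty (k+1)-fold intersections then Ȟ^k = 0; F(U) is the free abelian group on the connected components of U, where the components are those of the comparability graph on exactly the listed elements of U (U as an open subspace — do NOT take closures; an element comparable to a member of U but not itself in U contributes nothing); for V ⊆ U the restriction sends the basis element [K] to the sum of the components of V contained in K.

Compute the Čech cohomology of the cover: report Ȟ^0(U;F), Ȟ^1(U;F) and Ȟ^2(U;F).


Ȟ^0 = Z^4,  Ȟ^1 = 0,  Ȟ^2 = 0

nonempty overlaps:
  A12={a,e,g,i,j} A13={g,j} A14={b,e,h,i,j} A15={a,b,e,f,g,h,i,j} A23={g,j} A24={e,i,j} A25={a,e,g,i,j} A34={j} A35={g,j} A45={b,e,h,i,j}
  A123={g,j} A124={e,i,j} A125={a,e,g,i,j} A134={j} A135={g,j} A145={b,e,h,i,j} A234={j} A235={g,j} A245={e,i,j} A345={j}
  A1234={j} A1235={g,j} A1245={e,i,j} A1345={j} A2345={j}
  A12345={j}
components per intersection:
  A1: {a,e,i,j} {b} {f,h} {g}
  A2: {a,c,e,i,j} {g}
  A3: {g} {j}
  A4: {b} {e,i} {h} {j}
  A5: {a,d,e,i,j} {b} {f,h} {g}
  A12: {a,e,i,j} {g}
  A13: {g} {j}
  A14: {b} {e,i} {h} {j}
  A15: {a,e,i,j} {b} {f,h} {g}
  A23: {g} {j}
  A24: {e,i} {j}
  A25: {a,e,i,j} {g}
  A34: {j}
  A35: {g} {j}
  A45: {b} {e,i} {h} {j}
  A123: {g} {j}
  A124: {e,i} {j}
  A125: {a,e,i,j} {g}
  A134: {j}
  A135: {g} {j}
  A145: {b} {e,i} {h} {j}
  A234: {j}
  A235: {g} {j}
  A245: {e,i} {j}
  A345: {j}
  A1234: {j}
  A1235: {g} {j}
  A1245: {e,i} {j}
  A1345: {j}
  A2345: {j}
  A12345: {j}
C dims 16,25,19,7; δ0: rk 12, SNF 1^12; δ1: rk 13, SNF 1^13; δ2: rk 6, SNF 1^6
degree 0: 16−12−0 = 4 → Ȟ^0 ≅ Z^4
degree 1: 25−13−12 = 0 → Ȟ^1 ≅ 0
degree 2: 19−6−13 = 0 → Ȟ^2 ≅ 0


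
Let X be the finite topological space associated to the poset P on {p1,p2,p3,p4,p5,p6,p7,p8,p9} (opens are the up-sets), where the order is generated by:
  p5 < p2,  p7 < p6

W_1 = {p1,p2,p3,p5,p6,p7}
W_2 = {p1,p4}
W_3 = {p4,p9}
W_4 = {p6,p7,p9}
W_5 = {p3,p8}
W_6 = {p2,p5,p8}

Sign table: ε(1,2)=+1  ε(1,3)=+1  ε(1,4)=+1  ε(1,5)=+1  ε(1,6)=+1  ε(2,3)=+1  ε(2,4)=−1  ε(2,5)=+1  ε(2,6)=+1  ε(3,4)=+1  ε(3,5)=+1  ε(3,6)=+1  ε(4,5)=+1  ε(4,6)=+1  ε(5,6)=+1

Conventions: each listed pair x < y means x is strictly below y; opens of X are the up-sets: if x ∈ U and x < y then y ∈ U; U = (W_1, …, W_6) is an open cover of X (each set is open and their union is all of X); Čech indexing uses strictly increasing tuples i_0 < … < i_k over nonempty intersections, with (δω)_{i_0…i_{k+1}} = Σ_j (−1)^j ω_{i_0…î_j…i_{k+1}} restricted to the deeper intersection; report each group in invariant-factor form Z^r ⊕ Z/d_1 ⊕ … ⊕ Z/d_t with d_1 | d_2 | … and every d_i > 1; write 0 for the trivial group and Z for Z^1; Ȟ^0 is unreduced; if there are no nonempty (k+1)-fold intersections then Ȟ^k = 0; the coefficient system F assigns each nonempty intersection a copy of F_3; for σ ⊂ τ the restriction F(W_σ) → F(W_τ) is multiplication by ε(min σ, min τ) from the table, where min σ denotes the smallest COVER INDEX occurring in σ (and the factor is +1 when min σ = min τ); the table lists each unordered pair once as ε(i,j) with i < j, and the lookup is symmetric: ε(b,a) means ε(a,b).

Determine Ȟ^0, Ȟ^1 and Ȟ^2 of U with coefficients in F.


intersection data:
  W12={p1} W14={p6,p7} W15={p3} W16={p2,p5} W23={p4} W34={p9} W56={p8}
C dims 6,7; δ0: rk_F3 5
Ȟ^0 = (6 − 5) − 0 = 1, so Ȟ^0 ≅ Z/3
Ȟ^1 = (7 − 0) − 5 = 2, so Ȟ^1 ≅ Z/3 ⊕ Z/3
Ȟ^2 = (0 − 0) − 0 = 0, so Ȟ^2 ≅ 0

Ȟ^0(U;F) ≅ Z/3; Ȟ^1(U;F) ≅ Z/3 ⊕ Z/3; Ȟ^2(U;F) ≅ 0


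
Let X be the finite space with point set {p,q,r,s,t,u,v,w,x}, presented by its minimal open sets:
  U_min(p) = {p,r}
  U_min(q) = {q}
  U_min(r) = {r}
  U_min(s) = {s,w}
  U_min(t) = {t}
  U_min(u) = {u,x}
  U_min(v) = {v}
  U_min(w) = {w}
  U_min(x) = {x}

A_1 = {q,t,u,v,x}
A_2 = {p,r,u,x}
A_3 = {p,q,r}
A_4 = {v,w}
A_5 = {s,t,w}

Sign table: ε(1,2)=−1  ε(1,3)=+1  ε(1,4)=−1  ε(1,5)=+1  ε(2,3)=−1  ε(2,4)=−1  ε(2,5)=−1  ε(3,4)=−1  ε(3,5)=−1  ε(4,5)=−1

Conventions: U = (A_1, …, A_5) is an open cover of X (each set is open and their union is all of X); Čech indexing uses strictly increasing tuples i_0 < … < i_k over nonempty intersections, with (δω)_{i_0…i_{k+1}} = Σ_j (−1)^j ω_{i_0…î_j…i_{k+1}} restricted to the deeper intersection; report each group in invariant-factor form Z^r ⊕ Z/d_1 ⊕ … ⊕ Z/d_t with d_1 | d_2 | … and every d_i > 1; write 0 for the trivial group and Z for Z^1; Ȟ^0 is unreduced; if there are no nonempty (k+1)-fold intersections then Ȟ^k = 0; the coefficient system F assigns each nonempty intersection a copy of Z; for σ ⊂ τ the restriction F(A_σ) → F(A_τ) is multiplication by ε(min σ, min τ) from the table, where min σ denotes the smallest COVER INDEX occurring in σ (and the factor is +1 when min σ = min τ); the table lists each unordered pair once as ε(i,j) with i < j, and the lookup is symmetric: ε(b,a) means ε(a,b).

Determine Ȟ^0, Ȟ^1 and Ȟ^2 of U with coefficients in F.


nonempty intersections:
  A12={u,x} A13={q} A14={v} A15={t} A23={p,r} A45={w}
C dims 5,6; δ0: rk 4, SNF 1^4
Ȟ^0: (5−4)−0=1 ⇒ Z
Ȟ^1: (6−0)−4=2 ⇒ Z^2
Ȟ^2: (0−0)−0=0 ⇒ 0

Ȟ^0 ≅ Z,  Ȟ^1 ≅ Z^2,  Ȟ^2 ≅ 0


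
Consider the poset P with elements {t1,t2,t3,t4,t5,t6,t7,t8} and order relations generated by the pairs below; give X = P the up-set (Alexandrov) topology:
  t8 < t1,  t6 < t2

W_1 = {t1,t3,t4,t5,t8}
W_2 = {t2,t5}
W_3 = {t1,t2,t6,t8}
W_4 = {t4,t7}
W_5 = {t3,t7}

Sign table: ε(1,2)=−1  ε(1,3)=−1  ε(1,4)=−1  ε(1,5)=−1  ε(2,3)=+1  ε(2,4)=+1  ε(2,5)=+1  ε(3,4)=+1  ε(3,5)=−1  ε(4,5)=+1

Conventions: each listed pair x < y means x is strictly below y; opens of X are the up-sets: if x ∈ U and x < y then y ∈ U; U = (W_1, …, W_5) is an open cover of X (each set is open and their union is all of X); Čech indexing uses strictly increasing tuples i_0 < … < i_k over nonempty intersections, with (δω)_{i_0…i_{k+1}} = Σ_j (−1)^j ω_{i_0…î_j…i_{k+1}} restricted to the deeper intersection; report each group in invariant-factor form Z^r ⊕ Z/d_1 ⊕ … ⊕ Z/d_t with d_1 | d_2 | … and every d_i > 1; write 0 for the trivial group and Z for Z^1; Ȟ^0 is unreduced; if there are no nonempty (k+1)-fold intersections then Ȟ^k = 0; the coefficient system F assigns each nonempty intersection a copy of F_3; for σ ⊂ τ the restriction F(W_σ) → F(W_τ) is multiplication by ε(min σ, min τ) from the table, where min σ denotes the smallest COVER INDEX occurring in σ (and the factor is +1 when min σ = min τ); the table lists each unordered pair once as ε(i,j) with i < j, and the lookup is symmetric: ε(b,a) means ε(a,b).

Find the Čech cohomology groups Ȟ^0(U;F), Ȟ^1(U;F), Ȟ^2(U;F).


cover nerve:
  W12={t5} W13={t1,t8} W14={t4} W15={t3} W23={t2} W45={t7}
C dims 5,6; δ0: rk_F3 4
Ȟ^0: (5−4)−0=1 ⇒ Z/3
Ȟ^1: (6−0)−4=2 ⇒ Z/3 ⊕ Z/3
Ȟ^2: (0−0)−0=0 ⇒ 0

Ȟ^0(U;F) ≅ Z/3; Ȟ^1(U;F) ≅ Z/3 ⊕ Z/3; Ȟ^2(U;F) ≅ 0


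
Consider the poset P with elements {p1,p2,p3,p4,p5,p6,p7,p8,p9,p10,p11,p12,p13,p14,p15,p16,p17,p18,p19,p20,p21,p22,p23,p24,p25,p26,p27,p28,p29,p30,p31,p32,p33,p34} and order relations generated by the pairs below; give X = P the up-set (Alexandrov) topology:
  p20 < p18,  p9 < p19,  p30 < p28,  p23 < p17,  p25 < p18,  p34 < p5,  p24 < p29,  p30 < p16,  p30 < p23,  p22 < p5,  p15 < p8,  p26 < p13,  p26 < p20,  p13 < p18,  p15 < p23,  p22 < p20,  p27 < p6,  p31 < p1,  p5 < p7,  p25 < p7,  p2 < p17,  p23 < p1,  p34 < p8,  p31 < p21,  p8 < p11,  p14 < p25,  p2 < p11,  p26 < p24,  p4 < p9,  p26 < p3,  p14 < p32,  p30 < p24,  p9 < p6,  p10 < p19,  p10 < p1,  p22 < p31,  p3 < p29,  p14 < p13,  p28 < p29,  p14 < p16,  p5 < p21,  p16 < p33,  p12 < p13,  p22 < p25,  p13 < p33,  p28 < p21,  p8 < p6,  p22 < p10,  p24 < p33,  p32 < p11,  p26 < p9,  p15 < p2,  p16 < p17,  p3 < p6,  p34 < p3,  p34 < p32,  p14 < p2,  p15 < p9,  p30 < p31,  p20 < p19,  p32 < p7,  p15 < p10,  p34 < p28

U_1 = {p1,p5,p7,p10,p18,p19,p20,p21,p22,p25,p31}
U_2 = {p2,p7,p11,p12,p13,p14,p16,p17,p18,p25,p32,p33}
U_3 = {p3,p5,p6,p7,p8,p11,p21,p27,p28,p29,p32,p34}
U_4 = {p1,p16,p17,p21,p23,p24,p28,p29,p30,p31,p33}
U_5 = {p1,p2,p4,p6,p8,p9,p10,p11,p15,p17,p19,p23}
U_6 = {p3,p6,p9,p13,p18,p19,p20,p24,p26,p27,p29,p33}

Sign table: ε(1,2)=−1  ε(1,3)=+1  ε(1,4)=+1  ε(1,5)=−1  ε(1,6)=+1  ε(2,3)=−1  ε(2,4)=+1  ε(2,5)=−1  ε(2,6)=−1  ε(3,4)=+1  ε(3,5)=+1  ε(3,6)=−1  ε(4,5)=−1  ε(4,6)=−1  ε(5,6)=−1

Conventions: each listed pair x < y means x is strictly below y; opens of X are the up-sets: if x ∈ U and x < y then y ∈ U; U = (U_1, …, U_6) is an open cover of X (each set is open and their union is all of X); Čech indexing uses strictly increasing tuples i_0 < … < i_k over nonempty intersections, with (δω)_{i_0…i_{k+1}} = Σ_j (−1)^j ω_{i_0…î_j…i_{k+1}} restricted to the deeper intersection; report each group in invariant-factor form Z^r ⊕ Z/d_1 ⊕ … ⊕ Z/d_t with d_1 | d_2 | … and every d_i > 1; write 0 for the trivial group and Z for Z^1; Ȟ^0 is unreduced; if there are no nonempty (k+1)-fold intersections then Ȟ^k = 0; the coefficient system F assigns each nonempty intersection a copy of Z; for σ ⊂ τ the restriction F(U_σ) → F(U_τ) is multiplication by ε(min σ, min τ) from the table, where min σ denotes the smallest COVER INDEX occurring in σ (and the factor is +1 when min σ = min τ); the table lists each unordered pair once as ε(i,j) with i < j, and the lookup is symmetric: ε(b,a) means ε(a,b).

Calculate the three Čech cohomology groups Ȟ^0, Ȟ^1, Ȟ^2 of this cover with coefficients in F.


Ȟ^0 ≅ 0, Ȟ^1 ≅ Z/2 and Ȟ^2 ≅ Z

cover nerve:
  U12={p7,p18,p25} U13={p5,p7,p21} U14={p1,p21,p31} U15={p1,p10,p19} U16={p18,p19,p20} U23={p7,p11,p32} U24={p16,p17,p33} U25={p2,p11,p17} U26={p13,p18,p33} U34={p21,p28,p29} U35={p6,p8,p11} U36={p3,p6,p27,p29} U45={p1,p17,p23} U46={p24,p29,p33} U56={p6,p9,p19}
  U123={p7} U126={p18} U134={p21} U145={p1} U156={p19} U235={p11} U245={p17} U246={p33} U346={p29} U356={p6}
C dims 6,15,10; δ0: rk 6, SNF 1^5·2; δ1: rk 9, SNF 1^9
Ȟ^0: (6−6)−0=0 ⇒ 0
Ȟ^1: (15−9)−6=0 plus torsion [2] ⇒ Z/2
Ȟ^2: (10−0)−9=1 ⇒ Z


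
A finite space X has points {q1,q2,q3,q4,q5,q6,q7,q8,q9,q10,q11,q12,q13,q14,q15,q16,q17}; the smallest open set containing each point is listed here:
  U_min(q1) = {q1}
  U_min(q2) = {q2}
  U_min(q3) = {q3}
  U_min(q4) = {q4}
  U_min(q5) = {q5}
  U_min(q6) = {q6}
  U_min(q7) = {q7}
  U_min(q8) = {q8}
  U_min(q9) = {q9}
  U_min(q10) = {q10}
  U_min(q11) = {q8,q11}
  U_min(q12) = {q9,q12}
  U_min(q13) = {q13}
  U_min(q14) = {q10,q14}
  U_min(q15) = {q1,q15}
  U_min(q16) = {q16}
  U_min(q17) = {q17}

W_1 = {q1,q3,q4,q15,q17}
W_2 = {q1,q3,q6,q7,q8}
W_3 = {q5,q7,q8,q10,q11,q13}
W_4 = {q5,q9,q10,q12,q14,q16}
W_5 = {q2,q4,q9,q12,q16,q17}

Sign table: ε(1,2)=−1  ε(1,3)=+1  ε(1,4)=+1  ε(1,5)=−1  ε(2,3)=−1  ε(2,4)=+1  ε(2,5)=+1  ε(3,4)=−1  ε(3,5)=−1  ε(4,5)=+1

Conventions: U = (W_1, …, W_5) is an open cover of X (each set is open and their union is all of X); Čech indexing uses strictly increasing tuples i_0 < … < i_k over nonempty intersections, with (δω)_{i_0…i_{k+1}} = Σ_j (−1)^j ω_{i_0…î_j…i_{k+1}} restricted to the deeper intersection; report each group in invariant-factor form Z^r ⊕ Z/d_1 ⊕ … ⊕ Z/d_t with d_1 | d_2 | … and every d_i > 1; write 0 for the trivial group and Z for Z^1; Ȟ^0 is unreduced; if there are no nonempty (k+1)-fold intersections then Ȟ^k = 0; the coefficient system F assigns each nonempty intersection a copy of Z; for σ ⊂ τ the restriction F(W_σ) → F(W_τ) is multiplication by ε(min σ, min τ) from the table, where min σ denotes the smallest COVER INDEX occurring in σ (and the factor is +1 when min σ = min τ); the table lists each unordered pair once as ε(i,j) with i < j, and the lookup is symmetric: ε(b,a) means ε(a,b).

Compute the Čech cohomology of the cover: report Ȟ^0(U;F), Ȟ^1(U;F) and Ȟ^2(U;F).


nerve of the cover:
  W12={q1,q3} W15={q4,q17} W23={q7,q8} W34={q5,q10} W45={q9,q12,q16}
C dims 5,5; δ0: rk 4, SNF 1^4
Ȟ^0 = (5 − 4) − 0 = 1, so Ȟ^0 ≅ Z
Ȟ^1 = (5 − 0) − 4 = 1, so Ȟ^1 ≅ Z
Ȟ^2 = (0 − 0) − 0 = 0, so Ȟ^2 ≅ 0

Ȟ^0 ≅ Z,  Ȟ^1 ≅ Z,  Ȟ^2 ≅ 0


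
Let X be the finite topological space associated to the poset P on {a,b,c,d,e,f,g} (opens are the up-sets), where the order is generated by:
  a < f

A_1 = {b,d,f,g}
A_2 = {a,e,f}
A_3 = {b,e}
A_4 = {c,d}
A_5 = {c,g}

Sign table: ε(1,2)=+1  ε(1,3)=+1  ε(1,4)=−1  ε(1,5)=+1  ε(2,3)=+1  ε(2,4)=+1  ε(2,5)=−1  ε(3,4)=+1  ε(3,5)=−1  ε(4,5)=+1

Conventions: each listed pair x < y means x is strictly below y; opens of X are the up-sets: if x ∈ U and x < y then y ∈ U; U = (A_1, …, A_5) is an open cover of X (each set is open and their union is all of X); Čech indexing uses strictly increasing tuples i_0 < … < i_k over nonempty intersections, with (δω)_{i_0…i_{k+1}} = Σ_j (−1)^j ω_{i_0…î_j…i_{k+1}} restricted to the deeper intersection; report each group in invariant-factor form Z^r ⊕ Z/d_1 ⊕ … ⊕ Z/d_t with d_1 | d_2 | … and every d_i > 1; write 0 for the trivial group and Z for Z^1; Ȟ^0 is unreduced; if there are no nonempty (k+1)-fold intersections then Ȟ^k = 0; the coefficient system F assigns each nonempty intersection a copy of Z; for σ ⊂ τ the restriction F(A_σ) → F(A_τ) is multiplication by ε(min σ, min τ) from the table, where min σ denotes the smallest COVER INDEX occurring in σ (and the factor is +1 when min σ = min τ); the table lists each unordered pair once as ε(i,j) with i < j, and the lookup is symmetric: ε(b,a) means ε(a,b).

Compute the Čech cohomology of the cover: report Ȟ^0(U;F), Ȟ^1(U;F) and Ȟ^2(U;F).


Ȟ^0 ≅ 0; Ȟ^1 ≅ Z ⊕ Z/2; Ȟ^2 ≅ 0

nerve of the cover:
  A12={f} A13={b} A14={d} A15={g} A23={e} A45={c}
C dims 5,6; δ0: rk 5, SNF 1^4·2
Ȟ^0 = (5 − 5) − 0 = 0, so Ȟ^0 ≅ 0
Ȟ^1 = (6 − 0) − 5 = 1 plus torsion [2], so Ȟ^1 ≅ Z ⊕ Z/2
Ȟ^2 = (0 − 0) − 0 = 0, so Ȟ^2 ≅ 0


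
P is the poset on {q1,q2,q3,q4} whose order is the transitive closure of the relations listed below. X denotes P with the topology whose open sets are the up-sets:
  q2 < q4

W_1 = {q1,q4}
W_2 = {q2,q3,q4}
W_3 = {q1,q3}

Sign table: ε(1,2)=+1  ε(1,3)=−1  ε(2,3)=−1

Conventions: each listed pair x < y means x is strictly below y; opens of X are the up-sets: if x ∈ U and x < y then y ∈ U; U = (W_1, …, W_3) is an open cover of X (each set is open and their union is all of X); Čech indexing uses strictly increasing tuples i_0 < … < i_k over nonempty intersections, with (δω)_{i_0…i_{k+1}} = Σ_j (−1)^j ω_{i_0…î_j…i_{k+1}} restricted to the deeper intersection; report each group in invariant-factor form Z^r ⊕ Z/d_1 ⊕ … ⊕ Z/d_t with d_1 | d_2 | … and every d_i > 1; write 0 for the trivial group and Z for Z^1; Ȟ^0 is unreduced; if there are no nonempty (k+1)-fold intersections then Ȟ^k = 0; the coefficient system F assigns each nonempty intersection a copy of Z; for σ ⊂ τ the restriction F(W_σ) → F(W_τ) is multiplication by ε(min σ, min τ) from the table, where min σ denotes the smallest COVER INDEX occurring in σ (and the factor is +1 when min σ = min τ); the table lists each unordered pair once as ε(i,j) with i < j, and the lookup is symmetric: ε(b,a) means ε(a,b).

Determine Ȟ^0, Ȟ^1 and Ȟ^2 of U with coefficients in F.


Ȟ^0(U;F) ≅ Z, Ȟ^1(U;F) ≅ Z, Ȟ^2(U;F) ≅ 0

nonempty overlaps:
  W12={q4} W13={q1} W23={q3}
C dims 3,3; δ0: rk 2, SNF 1^2
degree 0: 3−2−0 = 1 → Ȟ^0 ≅ Z
degree 1: 3−0−2 = 1 → Ȟ^1 ≅ Z
degree 2: 0−0−0 = 0 → Ȟ^2 ≅ 0


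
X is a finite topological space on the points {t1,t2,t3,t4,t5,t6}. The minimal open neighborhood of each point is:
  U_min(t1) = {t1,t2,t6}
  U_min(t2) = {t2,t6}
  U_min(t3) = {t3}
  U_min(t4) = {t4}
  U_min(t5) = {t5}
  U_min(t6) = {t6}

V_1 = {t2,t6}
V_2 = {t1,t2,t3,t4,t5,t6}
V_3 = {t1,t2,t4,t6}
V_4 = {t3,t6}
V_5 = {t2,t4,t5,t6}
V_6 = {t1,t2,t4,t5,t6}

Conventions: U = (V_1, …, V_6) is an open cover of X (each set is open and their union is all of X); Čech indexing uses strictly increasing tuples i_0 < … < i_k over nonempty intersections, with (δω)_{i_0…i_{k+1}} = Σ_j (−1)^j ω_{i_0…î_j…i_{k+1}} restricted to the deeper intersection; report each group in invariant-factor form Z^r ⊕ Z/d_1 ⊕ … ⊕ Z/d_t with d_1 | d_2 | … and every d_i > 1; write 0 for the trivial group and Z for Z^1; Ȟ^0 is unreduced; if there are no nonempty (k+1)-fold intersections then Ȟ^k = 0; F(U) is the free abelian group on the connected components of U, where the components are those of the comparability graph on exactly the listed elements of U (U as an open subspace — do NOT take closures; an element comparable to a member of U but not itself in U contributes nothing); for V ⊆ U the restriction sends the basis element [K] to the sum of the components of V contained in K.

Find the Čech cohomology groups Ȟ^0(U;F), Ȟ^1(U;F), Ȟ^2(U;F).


intersection data:
  V12={t2,t6} V13={t2,t6} V14={t6} V15={t2,t6} V16={t2,t6} V23={t1,t2,t4,t6} V24={t3,t6} V25={t2,t4,t5,t6} V26={t1,t2,t4,t5,t6} V34={t6} V35={t2,t4,t6} V36={t1,t2,t4,t6} V45={t6} V46={t6} V56={t2,t4,t5,t6}
  V123={t2,t6} V124={t6} V125={t2,t6} V126={t2,t6} V134={t6} V135={t2,t6} V136={t2,t6} V145={t6} V146={t6} V156={t2,t6} V234={t6} V235={t2,t4,t6} V236={t1,t2,t4,t6} V245={t6} V246={t6} V256={t2,t4,t5,t6} V345={t6} V346={t6} V356={t2,t4,t6} V456={t6}
  V1234={t6} V1235={t2,t6} V1236={t2,t6} V1245={t6} V1246={t6} V1256={t2,t6} V1345={t6} V1346={t6} V1356={t2,t6} V1456={t6} V2345={t6} V2346={t6} V2356={t2,t4,t6} V2456={t6} V3456={t6}
  V12345={t6} V12346={t6} V12356={t2,t6} V12456={t6} V13456={t6} V23456={t6}
  V123456={t6}
components per intersection:
  V1: {t2,t6}
  V2: {t1,t2,t6} {t3} {t4} {t5}
  V3: {t1,t2,t6} {t4}
  V4: {t3} {t6}
  V5: {t2,t6} {t4} {t5}
  V6: {t1,t2,t6} {t4} {t5}
  V12: {t2,t6}
  V13: {t2,t6}
  V14: {t6}
  V15: {t2,t6}
  V16: {t2,t6}
  V23: {t1,t2,t6} {t4}
  V24: {t3} {t6}
  V25: {t2,t6} {t4} {t5}
  V26: {t1,t2,t6} {t4} {t5}
  V34: {t6}
  V35: {t2,t6} {t4}
  V36: {t1,t2,t6} {t4}
  V45: {t6}
  V46: {t6}
  V56: {t2,t6} {t4} {t5}
  V123: {t2,t6}
  V124: {t6}
  V125: {t2,t6}
  V126: {t2,t6}
  V134: {t6}
  V135: {t2,t6}
  V136: {t2,t6}
  V145: {t6}
  V146: {t6}
  V156: {t2,t6}
  V234: {t6}
  V235: {t2,t6} {t4}
  V236: {t1,t2,t6} {t4}
  V245: {t6}
  V246: {t6}
  V256: {t2,t6} {t4} {t5}
  V345: {t6}
  V346: {t6}
  V356: {t2,t6} {t4}
  V456: {t6}
  V1234: {t6}
  V1235: {t2,t6}
  V1236: {t2,t6}
  V1245: {t6}
  V1246: {t6}
  V1256: {t2,t6}
  V1345: {t6}
  V1346: {t6}
  V1356: {t2,t6}
  V1456: {t6}
  V2345: {t6}
  V2346: {t6}
  V2356: {t2,t6} {t4}
  V2456: {t6}
  V3456: {t6}
  V12345: {t6}
  V12346: {t6}
  V12356: {t2,t6}
  V12456: {t6}
  V13456: {t6}
  V23456: {t6}
  V123456: {t6}
C dims 15,25,25,16; δ0: rk 11, SNF 1^11; δ1: rk 14, SNF 1^14; δ2: rk 11, SNF 1^11
Ȟ^0 = (15 − 11) − 0 = 4, so Ȟ^0 ≅ Z^4
Ȟ^1 = (25 − 14) − 11 = 0, so Ȟ^1 ≅ 0
Ȟ^2 = (25 − 11) − 14 = 0, so Ȟ^2 ≅ 0

Ȟ^0 ≅ Z^4, Ȟ^1 ≅ 0 and Ȟ^2 ≅ 0
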